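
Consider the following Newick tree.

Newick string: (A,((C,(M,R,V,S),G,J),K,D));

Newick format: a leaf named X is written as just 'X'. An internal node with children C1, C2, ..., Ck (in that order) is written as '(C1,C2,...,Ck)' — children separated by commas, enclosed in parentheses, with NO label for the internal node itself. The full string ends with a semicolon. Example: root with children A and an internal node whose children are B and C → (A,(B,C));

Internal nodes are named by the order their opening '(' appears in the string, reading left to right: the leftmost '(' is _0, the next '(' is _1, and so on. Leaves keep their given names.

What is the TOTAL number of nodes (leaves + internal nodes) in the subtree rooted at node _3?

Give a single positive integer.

Answer: 5

Derivation:
Newick: (A,((C,(M,R,V,S),G,J),K,D));
Locate _3: it is the '(' at position 7 (the 4th '(' reading left to right).
Query: subtree rooted at _3
_3: subtree_size = 1 + 4
  M: subtree_size = 1 + 0
  R: subtree_size = 1 + 0
  V: subtree_size = 1 + 0
  S: subtree_size = 1 + 0
Total subtree size of _3: 5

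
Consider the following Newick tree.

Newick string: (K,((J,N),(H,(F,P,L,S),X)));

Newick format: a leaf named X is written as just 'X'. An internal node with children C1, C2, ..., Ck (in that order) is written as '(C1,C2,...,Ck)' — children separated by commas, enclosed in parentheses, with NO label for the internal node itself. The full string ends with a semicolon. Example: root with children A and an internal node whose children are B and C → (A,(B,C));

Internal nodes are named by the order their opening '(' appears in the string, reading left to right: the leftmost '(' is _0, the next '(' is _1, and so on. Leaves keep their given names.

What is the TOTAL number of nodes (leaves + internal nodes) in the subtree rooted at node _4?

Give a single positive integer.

Answer: 5

Derivation:
Newick: (K,((J,N),(H,(F,P,L,S),X)));
Locate _4: it is the '(' at position 13 (the 5th '(' reading left to right).
Query: subtree rooted at _4
_4: subtree_size = 1 + 4
  F: subtree_size = 1 + 0
  P: subtree_size = 1 + 0
  L: subtree_size = 1 + 0
  S: subtree_size = 1 + 0
Total subtree size of _4: 5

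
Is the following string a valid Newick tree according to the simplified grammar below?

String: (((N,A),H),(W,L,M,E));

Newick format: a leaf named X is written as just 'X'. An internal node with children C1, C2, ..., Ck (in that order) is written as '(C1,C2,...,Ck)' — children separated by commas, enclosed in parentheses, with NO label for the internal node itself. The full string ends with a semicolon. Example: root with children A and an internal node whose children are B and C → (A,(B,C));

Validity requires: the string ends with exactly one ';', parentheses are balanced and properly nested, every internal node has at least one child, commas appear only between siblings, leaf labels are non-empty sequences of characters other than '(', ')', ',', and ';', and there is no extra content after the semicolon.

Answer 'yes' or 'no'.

Input: (((N,A),H),(W,L,M,E));
Paren balance: 4 '(' vs 4 ')' OK
Ends with single ';': True
Full parse: OK
Valid: True

Answer: yes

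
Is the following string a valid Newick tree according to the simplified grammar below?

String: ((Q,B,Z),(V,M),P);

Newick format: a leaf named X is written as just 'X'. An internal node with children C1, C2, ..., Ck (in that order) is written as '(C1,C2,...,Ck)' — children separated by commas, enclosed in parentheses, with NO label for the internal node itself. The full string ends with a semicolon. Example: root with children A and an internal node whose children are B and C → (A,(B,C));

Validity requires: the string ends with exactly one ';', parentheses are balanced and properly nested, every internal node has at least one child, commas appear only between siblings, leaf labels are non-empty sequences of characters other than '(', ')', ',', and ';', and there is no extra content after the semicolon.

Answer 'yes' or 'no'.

Input: ((Q,B,Z),(V,M),P);
Paren balance: 3 '(' vs 3 ')' OK
Ends with single ';': True
Full parse: OK
Valid: True

Answer: yes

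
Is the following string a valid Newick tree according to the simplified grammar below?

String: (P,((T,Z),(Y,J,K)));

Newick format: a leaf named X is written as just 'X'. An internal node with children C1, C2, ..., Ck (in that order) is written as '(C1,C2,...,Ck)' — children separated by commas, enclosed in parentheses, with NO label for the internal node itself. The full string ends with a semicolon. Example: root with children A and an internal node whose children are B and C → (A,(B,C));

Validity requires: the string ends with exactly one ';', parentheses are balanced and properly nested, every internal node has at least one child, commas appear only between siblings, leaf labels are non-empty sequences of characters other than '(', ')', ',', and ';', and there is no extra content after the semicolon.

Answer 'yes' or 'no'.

Answer: yes

Derivation:
Input: (P,((T,Z),(Y,J,K)));
Paren balance: 4 '(' vs 4 ')' OK
Ends with single ';': True
Full parse: OK
Valid: True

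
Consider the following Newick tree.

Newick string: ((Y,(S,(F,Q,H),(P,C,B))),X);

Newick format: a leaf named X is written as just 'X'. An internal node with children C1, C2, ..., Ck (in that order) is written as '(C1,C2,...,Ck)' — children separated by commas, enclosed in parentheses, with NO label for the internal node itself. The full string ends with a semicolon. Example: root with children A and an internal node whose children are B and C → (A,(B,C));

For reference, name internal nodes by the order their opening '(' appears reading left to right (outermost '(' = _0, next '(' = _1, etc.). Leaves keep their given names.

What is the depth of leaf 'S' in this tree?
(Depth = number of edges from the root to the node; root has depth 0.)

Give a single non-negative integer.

Answer: 3

Derivation:
Newick: ((Y,(S,(F,Q,H),(P,C,B))),X);
Naming internals by '(' encounter order: outermost '(' = _0, next = _1, ...
Query node: S
Path from root: _0 -> _1 -> _2 -> S
Depth of S: 3 (number of edges from root)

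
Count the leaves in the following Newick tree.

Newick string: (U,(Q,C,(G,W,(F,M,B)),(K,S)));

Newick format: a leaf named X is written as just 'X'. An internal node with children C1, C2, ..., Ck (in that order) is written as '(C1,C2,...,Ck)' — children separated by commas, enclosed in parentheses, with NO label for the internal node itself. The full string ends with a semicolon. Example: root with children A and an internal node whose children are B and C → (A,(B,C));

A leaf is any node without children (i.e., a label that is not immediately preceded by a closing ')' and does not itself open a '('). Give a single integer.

Newick: (U,(Q,C,(G,W,(F,M,B)),(K,S)));
Scan left-to-right; a leaf is any maximal label run not followed by '(':
  pos 1: leaf 'U' → count = 1
  pos 4: leaf 'Q' → count = 2
  pos 6: leaf 'C' → count = 3
  pos 9: leaf 'G' → count = 4
  pos 11: leaf 'W' → count = 5
  pos 14: leaf 'F' → count = 6
  pos 16: leaf 'M' → count = 7
  pos 18: leaf 'B' → count = 8
  pos 23: leaf 'K' → count = 9
  pos 25: leaf 'S' → count = 10
Total leaves: 10

Answer: 10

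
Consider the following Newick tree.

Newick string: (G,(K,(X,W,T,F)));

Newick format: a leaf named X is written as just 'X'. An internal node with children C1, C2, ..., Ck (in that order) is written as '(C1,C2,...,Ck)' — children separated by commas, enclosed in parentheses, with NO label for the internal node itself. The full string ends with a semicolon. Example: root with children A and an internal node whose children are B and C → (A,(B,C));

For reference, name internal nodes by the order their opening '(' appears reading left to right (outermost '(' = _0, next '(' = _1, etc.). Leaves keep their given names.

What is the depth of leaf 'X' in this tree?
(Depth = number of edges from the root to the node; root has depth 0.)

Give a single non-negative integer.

Answer: 3

Derivation:
Newick: (G,(K,(X,W,T,F)));
Naming internals by '(' encounter order: outermost '(' = _0, next = _1, ...
Query node: X
Path from root: _0 -> _1 -> _2 -> X
Depth of X: 3 (number of edges from root)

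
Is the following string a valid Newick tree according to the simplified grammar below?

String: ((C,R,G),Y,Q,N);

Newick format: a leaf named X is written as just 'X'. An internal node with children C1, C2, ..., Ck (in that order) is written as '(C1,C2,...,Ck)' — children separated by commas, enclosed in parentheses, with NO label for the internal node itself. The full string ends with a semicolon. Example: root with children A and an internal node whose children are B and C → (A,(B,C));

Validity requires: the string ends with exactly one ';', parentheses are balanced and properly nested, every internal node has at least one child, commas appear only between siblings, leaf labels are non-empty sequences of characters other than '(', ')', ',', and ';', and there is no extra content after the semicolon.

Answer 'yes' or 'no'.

Answer: yes

Derivation:
Input: ((C,R,G),Y,Q,N);
Paren balance: 2 '(' vs 2 ')' OK
Ends with single ';': True
Full parse: OK
Valid: True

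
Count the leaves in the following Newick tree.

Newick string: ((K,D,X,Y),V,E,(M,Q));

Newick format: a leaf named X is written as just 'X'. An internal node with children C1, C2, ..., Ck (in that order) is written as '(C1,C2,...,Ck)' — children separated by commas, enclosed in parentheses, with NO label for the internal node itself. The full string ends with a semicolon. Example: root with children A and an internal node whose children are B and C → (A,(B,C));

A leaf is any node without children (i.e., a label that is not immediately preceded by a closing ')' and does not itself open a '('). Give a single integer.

Newick: ((K,D,X,Y),V,E,(M,Q));
Scan left-to-right; a leaf is any maximal label run not followed by '(':
  pos 2: leaf 'K' → count = 1
  pos 4: leaf 'D' → count = 2
  pos 6: leaf 'X' → count = 3
  pos 8: leaf 'Y' → count = 4
  pos 11: leaf 'V' → count = 5
  pos 13: leaf 'E' → count = 6
  pos 16: leaf 'M' → count = 7
  pos 18: leaf 'Q' → count = 8
Total leaves: 8

Answer: 8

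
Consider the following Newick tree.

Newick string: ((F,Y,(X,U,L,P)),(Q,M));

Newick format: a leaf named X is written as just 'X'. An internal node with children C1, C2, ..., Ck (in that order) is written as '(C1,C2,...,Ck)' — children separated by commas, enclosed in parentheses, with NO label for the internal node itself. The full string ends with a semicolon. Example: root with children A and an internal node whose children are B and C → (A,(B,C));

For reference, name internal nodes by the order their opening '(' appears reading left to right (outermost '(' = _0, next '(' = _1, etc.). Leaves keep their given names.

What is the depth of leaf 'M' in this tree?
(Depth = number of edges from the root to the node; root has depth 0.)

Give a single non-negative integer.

Answer: 2

Derivation:
Newick: ((F,Y,(X,U,L,P)),(Q,M));
Naming internals by '(' encounter order: outermost '(' = _0, next = _1, ...
Query node: M
Path from root: _0 -> _3 -> M
Depth of M: 2 (number of edges from root)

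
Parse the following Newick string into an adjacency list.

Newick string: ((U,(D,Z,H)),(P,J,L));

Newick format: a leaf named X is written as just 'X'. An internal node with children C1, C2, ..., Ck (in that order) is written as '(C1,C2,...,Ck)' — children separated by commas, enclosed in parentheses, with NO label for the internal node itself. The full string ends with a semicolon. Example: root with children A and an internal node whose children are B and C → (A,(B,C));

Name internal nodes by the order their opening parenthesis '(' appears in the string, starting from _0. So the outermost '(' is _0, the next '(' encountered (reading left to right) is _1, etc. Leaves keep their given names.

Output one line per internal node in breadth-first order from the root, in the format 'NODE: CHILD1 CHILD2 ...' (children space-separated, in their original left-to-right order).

Input: ((U,(D,Z,H)),(P,J,L));
Scanning left-to-right, naming '(' by encounter order:
  pos 0: '(' -> open internal node _0 (depth 1)
  pos 1: '(' -> open internal node _1 (depth 2)
  pos 4: '(' -> open internal node _2 (depth 3)
  pos 10: ')' -> close internal node _2 (now at depth 2)
  pos 11: ')' -> close internal node _1 (now at depth 1)
  pos 13: '(' -> open internal node _3 (depth 2)
  pos 19: ')' -> close internal node _3 (now at depth 1)
  pos 20: ')' -> close internal node _0 (now at depth 0)
Total internal nodes: 4
BFS adjacency from root:
  _0: _1 _3
  _1: U _2
  _3: P J L
  _2: D Z H

Answer: _0: _1 _3
_1: U _2
_3: P J L
_2: D Z H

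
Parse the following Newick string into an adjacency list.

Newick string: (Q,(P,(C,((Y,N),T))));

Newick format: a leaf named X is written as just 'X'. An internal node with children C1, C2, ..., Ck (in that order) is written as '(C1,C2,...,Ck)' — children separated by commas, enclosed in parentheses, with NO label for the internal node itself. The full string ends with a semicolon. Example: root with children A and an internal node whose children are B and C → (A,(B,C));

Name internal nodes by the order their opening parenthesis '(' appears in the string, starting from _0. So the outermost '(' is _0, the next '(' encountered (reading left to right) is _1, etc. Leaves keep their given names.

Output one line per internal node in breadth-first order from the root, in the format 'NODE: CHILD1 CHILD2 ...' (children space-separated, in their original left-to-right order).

Input: (Q,(P,(C,((Y,N),T))));
Scanning left-to-right, naming '(' by encounter order:
  pos 0: '(' -> open internal node _0 (depth 1)
  pos 3: '(' -> open internal node _1 (depth 2)
  pos 6: '(' -> open internal node _2 (depth 3)
  pos 9: '(' -> open internal node _3 (depth 4)
  pos 10: '(' -> open internal node _4 (depth 5)
  pos 14: ')' -> close internal node _4 (now at depth 4)
  pos 17: ')' -> close internal node _3 (now at depth 3)
  pos 18: ')' -> close internal node _2 (now at depth 2)
  pos 19: ')' -> close internal node _1 (now at depth 1)
  pos 20: ')' -> close internal node _0 (now at depth 0)
Total internal nodes: 5
BFS adjacency from root:
  _0: Q _1
  _1: P _2
  _2: C _3
  _3: _4 T
  _4: Y N

Answer: _0: Q _1
_1: P _2
_2: C _3
_3: _4 T
_4: Y N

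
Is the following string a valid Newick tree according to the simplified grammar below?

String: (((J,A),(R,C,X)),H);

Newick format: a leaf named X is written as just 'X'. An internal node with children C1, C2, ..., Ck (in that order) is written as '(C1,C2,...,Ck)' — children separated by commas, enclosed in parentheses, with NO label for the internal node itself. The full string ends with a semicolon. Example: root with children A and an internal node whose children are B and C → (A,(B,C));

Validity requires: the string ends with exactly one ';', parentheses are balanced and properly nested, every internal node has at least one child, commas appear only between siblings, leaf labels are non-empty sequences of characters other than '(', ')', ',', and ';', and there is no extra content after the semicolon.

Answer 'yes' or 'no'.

Input: (((J,A),(R,C,X)),H);
Paren balance: 4 '(' vs 4 ')' OK
Ends with single ';': True
Full parse: OK
Valid: True

Answer: yes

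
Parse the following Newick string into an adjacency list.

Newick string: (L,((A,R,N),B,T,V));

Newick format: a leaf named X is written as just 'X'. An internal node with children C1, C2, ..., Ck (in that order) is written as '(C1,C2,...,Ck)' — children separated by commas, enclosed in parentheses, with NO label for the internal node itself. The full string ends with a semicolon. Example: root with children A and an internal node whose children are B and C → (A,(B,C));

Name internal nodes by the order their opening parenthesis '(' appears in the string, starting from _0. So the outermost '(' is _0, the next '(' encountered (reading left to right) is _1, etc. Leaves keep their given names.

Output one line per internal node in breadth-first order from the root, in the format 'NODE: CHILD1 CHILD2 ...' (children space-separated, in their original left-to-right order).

Input: (L,((A,R,N),B,T,V));
Scanning left-to-right, naming '(' by encounter order:
  pos 0: '(' -> open internal node _0 (depth 1)
  pos 3: '(' -> open internal node _1 (depth 2)
  pos 4: '(' -> open internal node _2 (depth 3)
  pos 10: ')' -> close internal node _2 (now at depth 2)
  pos 17: ')' -> close internal node _1 (now at depth 1)
  pos 18: ')' -> close internal node _0 (now at depth 0)
Total internal nodes: 3
BFS adjacency from root:
  _0: L _1
  _1: _2 B T V
  _2: A R N

Answer: _0: L _1
_1: _2 B T V
_2: A R N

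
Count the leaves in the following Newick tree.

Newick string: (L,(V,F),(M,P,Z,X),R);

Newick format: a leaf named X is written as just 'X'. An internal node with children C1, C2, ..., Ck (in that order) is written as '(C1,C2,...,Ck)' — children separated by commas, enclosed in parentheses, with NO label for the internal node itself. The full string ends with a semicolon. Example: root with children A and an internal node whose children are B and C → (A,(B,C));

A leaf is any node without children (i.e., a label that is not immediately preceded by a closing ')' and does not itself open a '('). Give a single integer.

Newick: (L,(V,F),(M,P,Z,X),R);
Scan left-to-right; a leaf is any maximal label run not followed by '(':
  pos 1: leaf 'L' → count = 1
  pos 4: leaf 'V' → count = 2
  pos 6: leaf 'F' → count = 3
  pos 10: leaf 'M' → count = 4
  pos 12: leaf 'P' → count = 5
  pos 14: leaf 'Z' → count = 6
  pos 16: leaf 'X' → count = 7
  pos 19: leaf 'R' → count = 8
Total leaves: 8

Answer: 8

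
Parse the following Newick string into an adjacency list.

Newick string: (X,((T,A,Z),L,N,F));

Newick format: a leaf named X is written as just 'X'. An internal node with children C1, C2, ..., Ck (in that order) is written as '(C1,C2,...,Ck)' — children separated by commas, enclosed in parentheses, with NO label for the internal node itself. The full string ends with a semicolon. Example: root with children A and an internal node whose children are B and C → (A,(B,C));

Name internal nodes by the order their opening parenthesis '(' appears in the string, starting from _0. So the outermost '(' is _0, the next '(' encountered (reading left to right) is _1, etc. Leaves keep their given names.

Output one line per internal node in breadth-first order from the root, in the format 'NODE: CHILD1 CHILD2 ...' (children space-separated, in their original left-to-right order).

Input: (X,((T,A,Z),L,N,F));
Scanning left-to-right, naming '(' by encounter order:
  pos 0: '(' -> open internal node _0 (depth 1)
  pos 3: '(' -> open internal node _1 (depth 2)
  pos 4: '(' -> open internal node _2 (depth 3)
  pos 10: ')' -> close internal node _2 (now at depth 2)
  pos 17: ')' -> close internal node _1 (now at depth 1)
  pos 18: ')' -> close internal node _0 (now at depth 0)
Total internal nodes: 3
BFS adjacency from root:
  _0: X _1
  _1: _2 L N F
  _2: T A Z

Answer: _0: X _1
_1: _2 L N F
_2: T A Z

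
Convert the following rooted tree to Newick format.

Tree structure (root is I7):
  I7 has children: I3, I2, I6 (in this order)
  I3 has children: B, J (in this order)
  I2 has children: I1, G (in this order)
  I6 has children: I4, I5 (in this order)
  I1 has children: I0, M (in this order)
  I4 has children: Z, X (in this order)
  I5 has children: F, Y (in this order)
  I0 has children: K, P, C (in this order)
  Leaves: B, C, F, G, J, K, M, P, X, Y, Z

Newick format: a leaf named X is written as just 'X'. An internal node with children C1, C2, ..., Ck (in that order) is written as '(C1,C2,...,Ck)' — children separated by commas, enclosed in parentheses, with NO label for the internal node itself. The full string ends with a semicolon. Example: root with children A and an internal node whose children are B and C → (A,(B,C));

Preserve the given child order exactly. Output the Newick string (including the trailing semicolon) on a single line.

Answer: ((B,J),(((K,P,C),M),G),((Z,X),(F,Y)));

Derivation:
internal I7 with children ['I3', 'I2', 'I6']
  internal I3 with children ['B', 'J']
    leaf 'B' → 'B'
    leaf 'J' → 'J'
  → '(B,J)'
  internal I2 with children ['I1', 'G']
    internal I1 with children ['I0', 'M']
      internal I0 with children ['K', 'P', 'C']
        leaf 'K' → 'K'
        leaf 'P' → 'P'
        leaf 'C' → 'C'
      → '(K,P,C)'
      leaf 'M' → 'M'
    → '((K,P,C),M)'
    leaf 'G' → 'G'
  → '(((K,P,C),M),G)'
  internal I6 with children ['I4', 'I5']
    internal I4 with children ['Z', 'X']
      leaf 'Z' → 'Z'
      leaf 'X' → 'X'
    → '(Z,X)'
    internal I5 with children ['F', 'Y']
      leaf 'F' → 'F'
      leaf 'Y' → 'Y'
    → '(F,Y)'
  → '((Z,X),(F,Y))'
→ '((B,J),(((K,P,C),M),G),((Z,X),(F,Y)))'
Final: ((B,J),(((K,P,C),M),G),((Z,X),(F,Y)));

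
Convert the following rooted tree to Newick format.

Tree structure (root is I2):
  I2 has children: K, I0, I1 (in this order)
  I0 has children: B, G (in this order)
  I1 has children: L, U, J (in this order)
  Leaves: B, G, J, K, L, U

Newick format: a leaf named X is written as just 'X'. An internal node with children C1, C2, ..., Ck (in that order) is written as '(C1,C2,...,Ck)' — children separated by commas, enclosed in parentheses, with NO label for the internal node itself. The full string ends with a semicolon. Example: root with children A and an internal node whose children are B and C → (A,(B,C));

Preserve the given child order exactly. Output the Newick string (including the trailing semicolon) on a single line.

internal I2 with children ['K', 'I0', 'I1']
  leaf 'K' → 'K'
  internal I0 with children ['B', 'G']
    leaf 'B' → 'B'
    leaf 'G' → 'G'
  → '(B,G)'
  internal I1 with children ['L', 'U', 'J']
    leaf 'L' → 'L'
    leaf 'U' → 'U'
    leaf 'J' → 'J'
  → '(L,U,J)'
→ '(K,(B,G),(L,U,J))'
Final: (K,(B,G),(L,U,J));

Answer: (K,(B,G),(L,U,J));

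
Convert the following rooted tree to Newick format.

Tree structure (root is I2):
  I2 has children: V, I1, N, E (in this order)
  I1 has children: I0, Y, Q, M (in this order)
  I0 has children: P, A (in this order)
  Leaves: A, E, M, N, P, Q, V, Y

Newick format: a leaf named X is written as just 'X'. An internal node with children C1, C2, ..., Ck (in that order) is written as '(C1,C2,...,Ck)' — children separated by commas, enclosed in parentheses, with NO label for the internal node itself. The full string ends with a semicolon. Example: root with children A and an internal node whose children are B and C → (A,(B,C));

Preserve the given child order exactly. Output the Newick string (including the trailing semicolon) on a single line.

internal I2 with children ['V', 'I1', 'N', 'E']
  leaf 'V' → 'V'
  internal I1 with children ['I0', 'Y', 'Q', 'M']
    internal I0 with children ['P', 'A']
      leaf 'P' → 'P'
      leaf 'A' → 'A'
    → '(P,A)'
    leaf 'Y' → 'Y'
    leaf 'Q' → 'Q'
    leaf 'M' → 'M'
  → '((P,A),Y,Q,M)'
  leaf 'N' → 'N'
  leaf 'E' → 'E'
→ '(V,((P,A),Y,Q,M),N,E)'
Final: (V,((P,A),Y,Q,M),N,E);

Answer: (V,((P,A),Y,Q,M),N,E);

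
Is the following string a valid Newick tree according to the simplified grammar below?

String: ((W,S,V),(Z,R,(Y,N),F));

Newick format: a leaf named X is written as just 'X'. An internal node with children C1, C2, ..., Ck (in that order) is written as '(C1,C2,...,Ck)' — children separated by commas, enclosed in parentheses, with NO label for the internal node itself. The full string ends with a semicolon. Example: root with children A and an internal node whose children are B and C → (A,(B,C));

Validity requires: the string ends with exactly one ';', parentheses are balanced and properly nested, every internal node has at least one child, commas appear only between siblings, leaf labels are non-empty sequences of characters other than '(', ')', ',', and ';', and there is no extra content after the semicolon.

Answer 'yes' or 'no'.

Answer: yes

Derivation:
Input: ((W,S,V),(Z,R,(Y,N),F));
Paren balance: 4 '(' vs 4 ')' OK
Ends with single ';': True
Full parse: OK
Valid: True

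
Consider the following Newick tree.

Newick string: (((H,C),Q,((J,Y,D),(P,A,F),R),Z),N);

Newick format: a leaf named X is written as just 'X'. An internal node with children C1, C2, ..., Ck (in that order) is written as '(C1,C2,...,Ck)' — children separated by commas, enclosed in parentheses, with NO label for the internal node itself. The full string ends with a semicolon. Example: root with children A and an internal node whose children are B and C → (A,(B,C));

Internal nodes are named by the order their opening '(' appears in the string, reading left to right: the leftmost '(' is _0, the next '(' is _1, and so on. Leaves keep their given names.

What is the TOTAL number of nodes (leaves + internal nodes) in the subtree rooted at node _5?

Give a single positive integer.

Answer: 4

Derivation:
Newick: (((H,C),Q,((J,Y,D),(P,A,F),R),Z),N);
Locate _5: it is the '(' at position 19 (the 6th '(' reading left to right).
Query: subtree rooted at _5
_5: subtree_size = 1 + 3
  P: subtree_size = 1 + 0
  A: subtree_size = 1 + 0
  F: subtree_size = 1 + 0
Total subtree size of _5: 4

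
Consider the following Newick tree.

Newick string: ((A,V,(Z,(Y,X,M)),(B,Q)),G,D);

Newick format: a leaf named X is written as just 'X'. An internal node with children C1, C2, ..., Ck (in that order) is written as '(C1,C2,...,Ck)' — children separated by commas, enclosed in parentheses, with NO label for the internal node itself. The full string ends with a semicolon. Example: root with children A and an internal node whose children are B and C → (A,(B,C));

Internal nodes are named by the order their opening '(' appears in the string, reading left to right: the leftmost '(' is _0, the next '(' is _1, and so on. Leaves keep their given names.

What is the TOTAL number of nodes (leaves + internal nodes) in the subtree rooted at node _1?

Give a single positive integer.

Newick: ((A,V,(Z,(Y,X,M)),(B,Q)),G,D);
Locate _1: it is the '(' at position 1 (the 2nd '(' reading left to right).
Query: subtree rooted at _1
_1: subtree_size = 1 + 11
  A: subtree_size = 1 + 0
  V: subtree_size = 1 + 0
  _2: subtree_size = 1 + 5
    Z: subtree_size = 1 + 0
    _3: subtree_size = 1 + 3
      Y: subtree_size = 1 + 0
      X: subtree_size = 1 + 0
      M: subtree_size = 1 + 0
  _4: subtree_size = 1 + 2
    B: subtree_size = 1 + 0
    Q: subtree_size = 1 + 0
Total subtree size of _1: 12

Answer: 12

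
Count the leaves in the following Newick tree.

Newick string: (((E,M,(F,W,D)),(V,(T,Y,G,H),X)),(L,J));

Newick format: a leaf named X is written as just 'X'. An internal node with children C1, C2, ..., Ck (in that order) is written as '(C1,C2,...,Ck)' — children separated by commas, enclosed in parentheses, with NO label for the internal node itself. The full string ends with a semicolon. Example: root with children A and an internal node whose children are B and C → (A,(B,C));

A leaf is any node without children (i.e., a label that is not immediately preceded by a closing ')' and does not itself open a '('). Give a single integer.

Answer: 13

Derivation:
Newick: (((E,M,(F,W,D)),(V,(T,Y,G,H),X)),(L,J));
Scan left-to-right; a leaf is any maximal label run not followed by '(':
  pos 3: leaf 'E' → count = 1
  pos 5: leaf 'M' → count = 2
  pos 8: leaf 'F' → count = 3
  pos 10: leaf 'W' → count = 4
  pos 12: leaf 'D' → count = 5
  pos 17: leaf 'V' → count = 6
  pos 20: leaf 'T' → count = 7
  pos 22: leaf 'Y' → count = 8
  pos 24: leaf 'G' → count = 9
  pos 26: leaf 'H' → count = 10
  pos 29: leaf 'X' → count = 11
  pos 34: leaf 'L' → count = 12
  pos 36: leaf 'J' → count = 13
Total leaves: 13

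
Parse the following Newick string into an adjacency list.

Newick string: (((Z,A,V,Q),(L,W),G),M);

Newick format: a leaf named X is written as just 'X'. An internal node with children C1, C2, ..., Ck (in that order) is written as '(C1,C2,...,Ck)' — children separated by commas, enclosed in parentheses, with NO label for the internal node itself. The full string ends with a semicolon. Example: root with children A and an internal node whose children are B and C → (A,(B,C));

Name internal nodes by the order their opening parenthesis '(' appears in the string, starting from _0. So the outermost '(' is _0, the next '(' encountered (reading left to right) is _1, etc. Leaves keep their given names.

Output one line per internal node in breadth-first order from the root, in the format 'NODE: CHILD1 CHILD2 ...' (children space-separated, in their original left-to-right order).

Answer: _0: _1 M
_1: _2 _3 G
_2: Z A V Q
_3: L W

Derivation:
Input: (((Z,A,V,Q),(L,W),G),M);
Scanning left-to-right, naming '(' by encounter order:
  pos 0: '(' -> open internal node _0 (depth 1)
  pos 1: '(' -> open internal node _1 (depth 2)
  pos 2: '(' -> open internal node _2 (depth 3)
  pos 10: ')' -> close internal node _2 (now at depth 2)
  pos 12: '(' -> open internal node _3 (depth 3)
  pos 16: ')' -> close internal node _3 (now at depth 2)
  pos 19: ')' -> close internal node _1 (now at depth 1)
  pos 22: ')' -> close internal node _0 (now at depth 0)
Total internal nodes: 4
BFS adjacency from root:
  _0: _1 M
  _1: _2 _3 G
  _2: Z A V Q
  _3: L W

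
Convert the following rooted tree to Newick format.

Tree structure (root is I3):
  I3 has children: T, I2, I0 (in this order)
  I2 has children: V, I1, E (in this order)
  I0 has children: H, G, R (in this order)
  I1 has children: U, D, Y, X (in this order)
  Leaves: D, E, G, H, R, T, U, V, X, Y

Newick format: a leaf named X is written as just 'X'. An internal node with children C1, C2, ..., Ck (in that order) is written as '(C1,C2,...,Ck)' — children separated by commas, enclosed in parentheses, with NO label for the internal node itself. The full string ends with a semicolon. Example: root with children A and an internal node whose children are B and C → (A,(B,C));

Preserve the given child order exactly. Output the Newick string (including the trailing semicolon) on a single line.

internal I3 with children ['T', 'I2', 'I0']
  leaf 'T' → 'T'
  internal I2 with children ['V', 'I1', 'E']
    leaf 'V' → 'V'
    internal I1 with children ['U', 'D', 'Y', 'X']
      leaf 'U' → 'U'
      leaf 'D' → 'D'
      leaf 'Y' → 'Y'
      leaf 'X' → 'X'
    → '(U,D,Y,X)'
    leaf 'E' → 'E'
  → '(V,(U,D,Y,X),E)'
  internal I0 with children ['H', 'G', 'R']
    leaf 'H' → 'H'
    leaf 'G' → 'G'
    leaf 'R' → 'R'
  → '(H,G,R)'
→ '(T,(V,(U,D,Y,X),E),(H,G,R))'
Final: (T,(V,(U,D,Y,X),E),(H,G,R));

Answer: (T,(V,(U,D,Y,X),E),(H,G,R));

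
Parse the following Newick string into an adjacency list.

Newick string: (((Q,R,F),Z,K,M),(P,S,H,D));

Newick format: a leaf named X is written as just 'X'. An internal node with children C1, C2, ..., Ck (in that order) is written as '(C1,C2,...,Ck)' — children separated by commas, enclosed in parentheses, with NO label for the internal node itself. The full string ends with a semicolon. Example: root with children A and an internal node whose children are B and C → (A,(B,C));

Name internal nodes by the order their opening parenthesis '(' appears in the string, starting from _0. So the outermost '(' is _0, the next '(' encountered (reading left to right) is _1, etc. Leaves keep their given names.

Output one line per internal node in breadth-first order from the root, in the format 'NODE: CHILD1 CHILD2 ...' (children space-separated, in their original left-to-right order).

Answer: _0: _1 _3
_1: _2 Z K M
_3: P S H D
_2: Q R F

Derivation:
Input: (((Q,R,F),Z,K,M),(P,S,H,D));
Scanning left-to-right, naming '(' by encounter order:
  pos 0: '(' -> open internal node _0 (depth 1)
  pos 1: '(' -> open internal node _1 (depth 2)
  pos 2: '(' -> open internal node _2 (depth 3)
  pos 8: ')' -> close internal node _2 (now at depth 2)
  pos 15: ')' -> close internal node _1 (now at depth 1)
  pos 17: '(' -> open internal node _3 (depth 2)
  pos 25: ')' -> close internal node _3 (now at depth 1)
  pos 26: ')' -> close internal node _0 (now at depth 0)
Total internal nodes: 4
BFS adjacency from root:
  _0: _1 _3
  _1: _2 Z K M
  _3: P S H D
  _2: Q R F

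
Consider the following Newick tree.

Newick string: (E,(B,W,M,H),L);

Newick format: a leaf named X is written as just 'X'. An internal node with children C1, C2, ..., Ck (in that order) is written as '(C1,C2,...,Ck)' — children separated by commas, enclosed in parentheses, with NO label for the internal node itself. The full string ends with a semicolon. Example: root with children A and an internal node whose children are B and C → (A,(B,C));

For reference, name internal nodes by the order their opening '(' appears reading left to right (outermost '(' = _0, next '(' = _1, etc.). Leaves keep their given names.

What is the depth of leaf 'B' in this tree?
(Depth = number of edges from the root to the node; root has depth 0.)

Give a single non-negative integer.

Answer: 2

Derivation:
Newick: (E,(B,W,M,H),L);
Naming internals by '(' encounter order: outermost '(' = _0, next = _1, ...
Query node: B
Path from root: _0 -> _1 -> B
Depth of B: 2 (number of edges from root)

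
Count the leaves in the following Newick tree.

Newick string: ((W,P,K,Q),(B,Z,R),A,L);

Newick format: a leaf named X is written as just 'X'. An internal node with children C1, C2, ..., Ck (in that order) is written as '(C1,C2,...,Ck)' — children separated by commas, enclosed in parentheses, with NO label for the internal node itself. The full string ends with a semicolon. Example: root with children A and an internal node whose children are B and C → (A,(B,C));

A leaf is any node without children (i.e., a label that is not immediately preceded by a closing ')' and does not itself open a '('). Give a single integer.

Newick: ((W,P,K,Q),(B,Z,R),A,L);
Scan left-to-right; a leaf is any maximal label run not followed by '(':
  pos 2: leaf 'W' → count = 1
  pos 4: leaf 'P' → count = 2
  pos 6: leaf 'K' → count = 3
  pos 8: leaf 'Q' → count = 4
  pos 12: leaf 'B' → count = 5
  pos 14: leaf 'Z' → count = 6
  pos 16: leaf 'R' → count = 7
  pos 19: leaf 'A' → count = 8
  pos 21: leaf 'L' → count = 9
Total leaves: 9

Answer: 9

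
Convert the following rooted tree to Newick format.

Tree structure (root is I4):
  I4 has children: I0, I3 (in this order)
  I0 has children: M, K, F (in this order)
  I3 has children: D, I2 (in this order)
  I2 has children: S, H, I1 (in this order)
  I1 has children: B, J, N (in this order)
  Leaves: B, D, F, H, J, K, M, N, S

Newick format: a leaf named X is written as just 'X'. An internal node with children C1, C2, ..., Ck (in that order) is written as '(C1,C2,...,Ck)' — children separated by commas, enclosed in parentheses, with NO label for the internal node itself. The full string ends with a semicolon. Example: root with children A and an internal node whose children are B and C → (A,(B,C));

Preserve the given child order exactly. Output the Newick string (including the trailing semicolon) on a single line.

internal I4 with children ['I0', 'I3']
  internal I0 with children ['M', 'K', 'F']
    leaf 'M' → 'M'
    leaf 'K' → 'K'
    leaf 'F' → 'F'
  → '(M,K,F)'
  internal I3 with children ['D', 'I2']
    leaf 'D' → 'D'
    internal I2 with children ['S', 'H', 'I1']
      leaf 'S' → 'S'
      leaf 'H' → 'H'
      internal I1 with children ['B', 'J', 'N']
        leaf 'B' → 'B'
        leaf 'J' → 'J'
        leaf 'N' → 'N'
      → '(B,J,N)'
    → '(S,H,(B,J,N))'
  → '(D,(S,H,(B,J,N)))'
→ '((M,K,F),(D,(S,H,(B,J,N))))'
Final: ((M,K,F),(D,(S,H,(B,J,N))));

Answer: ((M,K,F),(D,(S,H,(B,J,N))));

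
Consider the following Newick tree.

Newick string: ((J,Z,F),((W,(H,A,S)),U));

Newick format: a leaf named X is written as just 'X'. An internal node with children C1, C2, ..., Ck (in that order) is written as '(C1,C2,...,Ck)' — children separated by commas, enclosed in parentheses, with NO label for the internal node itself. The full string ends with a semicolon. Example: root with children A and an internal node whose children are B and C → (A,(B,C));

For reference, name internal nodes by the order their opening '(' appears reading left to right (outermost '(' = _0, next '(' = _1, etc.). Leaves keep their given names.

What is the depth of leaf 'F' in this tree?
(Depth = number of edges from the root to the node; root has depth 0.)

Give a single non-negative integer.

Answer: 2

Derivation:
Newick: ((J,Z,F),((W,(H,A,S)),U));
Naming internals by '(' encounter order: outermost '(' = _0, next = _1, ...
Query node: F
Path from root: _0 -> _1 -> F
Depth of F: 2 (number of edges from root)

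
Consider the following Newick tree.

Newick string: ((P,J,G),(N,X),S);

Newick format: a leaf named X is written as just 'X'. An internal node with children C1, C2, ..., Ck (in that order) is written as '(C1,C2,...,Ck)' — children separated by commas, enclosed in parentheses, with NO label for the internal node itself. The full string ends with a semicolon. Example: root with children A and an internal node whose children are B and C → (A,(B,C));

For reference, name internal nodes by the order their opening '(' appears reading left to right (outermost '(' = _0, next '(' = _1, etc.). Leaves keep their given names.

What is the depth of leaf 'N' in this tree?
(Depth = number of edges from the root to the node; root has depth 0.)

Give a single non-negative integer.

Answer: 2

Derivation:
Newick: ((P,J,G),(N,X),S);
Naming internals by '(' encounter order: outermost '(' = _0, next = _1, ...
Query node: N
Path from root: _0 -> _2 -> N
Depth of N: 2 (number of edges from root)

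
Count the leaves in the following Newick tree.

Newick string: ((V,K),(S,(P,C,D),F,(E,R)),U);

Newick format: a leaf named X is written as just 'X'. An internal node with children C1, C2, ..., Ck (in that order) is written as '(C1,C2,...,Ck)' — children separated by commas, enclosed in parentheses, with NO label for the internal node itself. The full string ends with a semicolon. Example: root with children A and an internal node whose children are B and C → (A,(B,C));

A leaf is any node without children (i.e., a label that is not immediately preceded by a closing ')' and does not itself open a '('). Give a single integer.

Newick: ((V,K),(S,(P,C,D),F,(E,R)),U);
Scan left-to-right; a leaf is any maximal label run not followed by '(':
  pos 2: leaf 'V' → count = 1
  pos 4: leaf 'K' → count = 2
  pos 8: leaf 'S' → count = 3
  pos 11: leaf 'P' → count = 4
  pos 13: leaf 'C' → count = 5
  pos 15: leaf 'D' → count = 6
  pos 18: leaf 'F' → count = 7
  pos 21: leaf 'E' → count = 8
  pos 23: leaf 'R' → count = 9
  pos 27: leaf 'U' → count = 10
Total leaves: 10

Answer: 10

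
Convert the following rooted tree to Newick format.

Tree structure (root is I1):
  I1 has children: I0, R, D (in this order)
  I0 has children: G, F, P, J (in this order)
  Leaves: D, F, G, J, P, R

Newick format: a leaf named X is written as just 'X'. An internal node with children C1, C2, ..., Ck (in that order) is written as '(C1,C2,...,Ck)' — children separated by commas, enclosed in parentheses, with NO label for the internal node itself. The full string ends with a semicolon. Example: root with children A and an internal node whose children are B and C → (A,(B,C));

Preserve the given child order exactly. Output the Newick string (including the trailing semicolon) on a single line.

Answer: ((G,F,P,J),R,D);

Derivation:
internal I1 with children ['I0', 'R', 'D']
  internal I0 with children ['G', 'F', 'P', 'J']
    leaf 'G' → 'G'
    leaf 'F' → 'F'
    leaf 'P' → 'P'
    leaf 'J' → 'J'
  → '(G,F,P,J)'
  leaf 'R' → 'R'
  leaf 'D' → 'D'
→ '((G,F,P,J),R,D)'
Final: ((G,F,P,J),R,D);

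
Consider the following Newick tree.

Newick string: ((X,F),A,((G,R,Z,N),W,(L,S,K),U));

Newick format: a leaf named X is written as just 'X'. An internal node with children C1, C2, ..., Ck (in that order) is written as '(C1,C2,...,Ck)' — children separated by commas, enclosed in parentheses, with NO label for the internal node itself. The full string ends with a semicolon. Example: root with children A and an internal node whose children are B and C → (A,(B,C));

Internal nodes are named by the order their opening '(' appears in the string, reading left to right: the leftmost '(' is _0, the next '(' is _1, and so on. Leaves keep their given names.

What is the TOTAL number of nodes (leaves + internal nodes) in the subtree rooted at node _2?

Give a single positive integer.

Newick: ((X,F),A,((G,R,Z,N),W,(L,S,K),U));
Locate _2: it is the '(' at position 9 (the 3rd '(' reading left to right).
Query: subtree rooted at _2
_2: subtree_size = 1 + 11
  _3: subtree_size = 1 + 4
    G: subtree_size = 1 + 0
    R: subtree_size = 1 + 0
    Z: subtree_size = 1 + 0
    N: subtree_size = 1 + 0
  W: subtree_size = 1 + 0
  _4: subtree_size = 1 + 3
    L: subtree_size = 1 + 0
    S: subtree_size = 1 + 0
    K: subtree_size = 1 + 0
  U: subtree_size = 1 + 0
Total subtree size of _2: 12

Answer: 12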